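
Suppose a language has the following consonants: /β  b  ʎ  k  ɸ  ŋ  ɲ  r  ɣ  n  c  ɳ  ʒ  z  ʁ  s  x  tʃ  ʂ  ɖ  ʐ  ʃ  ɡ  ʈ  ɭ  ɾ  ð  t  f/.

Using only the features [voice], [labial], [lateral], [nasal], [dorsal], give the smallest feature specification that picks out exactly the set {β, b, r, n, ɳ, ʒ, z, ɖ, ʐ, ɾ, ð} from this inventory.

The class [+voice], [-lateral], [-dorsal] has exactly /β, b, r, n, ɳ, ʒ, z, ɖ, ʐ, ɾ, ð/ as its extension in this inventory. No smaller conjunction from the listed features achieves this: [-lateral, -dorsal] alone would also admit /ɸ, s, tʃ, ʂ, …/; [+voice, -dorsal] alone would also admit /ɭ/; [+voice, -lateral] alone would also admit /ŋ, ɲ, ɣ, ʁ, …/; and checking the remaining two-feature bundles turns up none with this extension.

[+voice, -lateral, -dorsal]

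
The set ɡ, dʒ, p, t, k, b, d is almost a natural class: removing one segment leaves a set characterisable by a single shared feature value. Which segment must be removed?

The remaining segments after removing /dʒ/ share [−delayed release]; /dʒ/ (voiced postalveolar affricate) is [+delayed release]. For every other candidate removal, the leftover set fails to share any single feature value that the removed segment lacks.

dʒ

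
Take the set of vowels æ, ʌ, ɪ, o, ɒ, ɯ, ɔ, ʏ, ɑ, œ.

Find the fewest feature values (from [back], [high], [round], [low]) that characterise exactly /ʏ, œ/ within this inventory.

[-back, +round]

The class [-back], [+round] has exactly /ʏ, œ/ as its extension in this inventory. No smaller conjunction from the listed features achieves this: [+round] alone would also admit /o, ɒ, ɔ/; [-back] alone would also admit /æ, ɪ/; and checking the remaining single features turns up none with this extension.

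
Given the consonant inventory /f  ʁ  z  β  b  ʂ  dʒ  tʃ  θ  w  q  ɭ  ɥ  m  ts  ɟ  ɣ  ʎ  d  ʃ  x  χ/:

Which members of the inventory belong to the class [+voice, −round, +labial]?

β, b, m

Eliminate segments failing any feature: /f, ʂ, tʃ, θ, q, ts, ʃ, x, χ/ are [−voice]; /ʁ, z, dʒ, ɭ, ɟ, ɣ, ʎ, d/ are [−labial]; /w, ɥ/ are [+round]. The remaining /β, b, m/ satisfy [+voice], [−round], [+labial].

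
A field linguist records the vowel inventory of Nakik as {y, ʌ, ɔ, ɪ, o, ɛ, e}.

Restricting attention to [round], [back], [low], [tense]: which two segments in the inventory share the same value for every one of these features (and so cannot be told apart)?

On the given features, /ɛ/ and /ɪ/ have an identical profile: [−round], [−back], [−low], [−tense]. No other two segments in the inventory coincide on all 4 features. (They do differ in [high], which is not among the given features.)

ɛ, ɪ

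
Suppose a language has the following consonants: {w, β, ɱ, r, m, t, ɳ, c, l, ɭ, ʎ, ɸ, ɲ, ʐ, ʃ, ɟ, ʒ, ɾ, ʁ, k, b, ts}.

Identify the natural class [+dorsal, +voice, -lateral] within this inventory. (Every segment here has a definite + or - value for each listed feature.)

w, ɲ, ɟ, ʁ

Eliminate segments failing any feature: /β, ɱ, r, m, t, ɳ, l, ɭ, ɸ, ʐ, ʃ, ʒ, ɾ, b, ts/ are [-dorsal]; /c, k/ are [-voice]; /ʎ/ is [+lateral]. The remaining /w, ɲ, ɟ, ʁ/ satisfy [+dorsal], [+voice], [-lateral].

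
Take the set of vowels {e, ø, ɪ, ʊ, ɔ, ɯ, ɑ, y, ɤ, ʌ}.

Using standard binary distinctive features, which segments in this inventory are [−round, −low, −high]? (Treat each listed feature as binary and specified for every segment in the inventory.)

e, ɤ, ʌ

First, the [−round] segments are /e, ɪ, ɯ, ɑ, ɤ, ʌ/.
Within that set, [−low] gives /e, ɪ, ɯ, ɤ, ʌ/.
Among these, [−high] leaves /e, ɤ, ʌ/.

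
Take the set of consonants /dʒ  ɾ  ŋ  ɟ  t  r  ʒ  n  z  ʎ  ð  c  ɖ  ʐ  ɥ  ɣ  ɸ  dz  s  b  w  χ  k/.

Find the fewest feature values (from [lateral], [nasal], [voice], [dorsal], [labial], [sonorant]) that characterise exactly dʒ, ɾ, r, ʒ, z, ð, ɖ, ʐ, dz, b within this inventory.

[+voice, −nasal, −dorsal]

Every target segment is [+voice], [−nasal], [−dorsal]; each remaining inventory member fails at least one of these. Each conjunct is needed — [−nasal, −dorsal] alone would also admit /t, ɸ, s/; [+voice, −dorsal] alone would also admit /n/; [+voice, −nasal] alone would also admit /ɟ, ʎ, ɥ, ɣ, …/ — and no other combination of two listed features has exactly this extension, so three is the minimum.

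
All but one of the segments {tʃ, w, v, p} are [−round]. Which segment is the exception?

Every segment except /w/ is [−round]. /w/ (labial-velar glide) is [+round], so it is the exception.

w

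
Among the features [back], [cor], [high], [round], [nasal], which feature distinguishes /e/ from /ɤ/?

/e/ is the mid front unrounded tense vowel and /ɤ/ is the mid back unrounded tense vowel. Both are [−coronal], [−high], [−round], [−nasal]. /e/ is [−back] while /ɤ/ is [+back], so the distinguishing feature is [back].

[back]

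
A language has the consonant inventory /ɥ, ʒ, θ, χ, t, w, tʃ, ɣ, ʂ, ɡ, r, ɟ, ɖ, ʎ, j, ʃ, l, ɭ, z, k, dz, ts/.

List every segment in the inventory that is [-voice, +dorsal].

First, the [-voice] segments are /θ, χ, t, tʃ, ʂ, ʃ, k, ts/.
Then [+dorsal] leaves /χ, k/.

χ, k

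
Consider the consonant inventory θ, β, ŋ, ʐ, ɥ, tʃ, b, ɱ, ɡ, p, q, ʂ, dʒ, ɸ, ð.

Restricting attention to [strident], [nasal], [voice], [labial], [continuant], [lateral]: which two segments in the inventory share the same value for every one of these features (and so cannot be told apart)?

β, ɥ

/β/ (voiced bilabial fricative) and /ɥ/ (labial-palatal glide) are both [-strident], [-nasal], [+voice], [+labial], [+continuant], [-lateral], so none of the listed features separates them. (They do differ in [sonorant], [round] and [dorsal], which are not among the given features.) Every other pair in the inventory differs on at least one listed feature.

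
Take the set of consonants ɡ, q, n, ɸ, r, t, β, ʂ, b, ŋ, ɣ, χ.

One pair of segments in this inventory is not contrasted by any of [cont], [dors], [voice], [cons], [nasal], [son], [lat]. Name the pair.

ɸ, ʂ

/ɸ/ (voiceless bilabial fricative) and /ʂ/ (voiceless retroflex fricative) are both [+continuant], [-dorsal], [-voice], [+consonantal], [-nasal], [-sonorant], [-lateral], so none of the listed features separates them. (They do differ in [strident], [labial] and [coronal], which are not among the given features.) Every other pair in the inventory differs on at least one listed feature.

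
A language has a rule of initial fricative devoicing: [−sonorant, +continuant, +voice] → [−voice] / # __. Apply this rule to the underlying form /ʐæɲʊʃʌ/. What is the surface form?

/ʐ/ satisfies [−sonorant, +continuant, +voice] and sits in # __. The [−voice] counterpart of the voiced retroflex fricative is /ʂ/. Other segments in /ʐæɲʊʃʌ/ either fail the structural description or are not in the environment, so the surface form is [ʂæɲʊʃʌ].

[ʂæɲʊʃʌ]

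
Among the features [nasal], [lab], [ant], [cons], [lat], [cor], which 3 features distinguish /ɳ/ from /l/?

[nasal], [lateral], [anterior]

The two segments share [-labial], [+consonantal], [+coronal]. The only features from the list on which they differ: /ɳ/ is [+nasal] while /l/ is [-nasal]; /ɳ/ is [-lateral] while /l/ is [+lateral]; /ɳ/ is [-anterior] while /l/ is [+anterior].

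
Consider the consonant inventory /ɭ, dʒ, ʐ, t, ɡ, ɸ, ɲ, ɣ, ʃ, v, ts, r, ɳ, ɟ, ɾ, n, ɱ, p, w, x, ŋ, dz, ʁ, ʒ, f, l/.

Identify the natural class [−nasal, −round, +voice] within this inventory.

First, the [−nasal] segments are /ɭ, dʒ, ʐ, t, ɡ, ɸ, ɣ, ʃ, v, ts, r, ɟ, ɾ, p, w, x, dz, ʁ, ʒ, f, l/.
Among these, [−round] gives /ɭ, dʒ, ʐ, t, ɡ, ɸ, ɣ, ʃ, v, ts, r, ɟ, ɾ, p, x, dz, ʁ, ʒ, f, l/.
Of those, [+voice] leaves /ɭ, dʒ, ʐ, ɡ, ɣ, v, r, ɟ, ɾ, dz, ʁ, ʒ, l/.

ɭ, dʒ, ʐ, ɡ, ɣ, v, r, ɟ, ɾ, dz, ʁ, ʒ, l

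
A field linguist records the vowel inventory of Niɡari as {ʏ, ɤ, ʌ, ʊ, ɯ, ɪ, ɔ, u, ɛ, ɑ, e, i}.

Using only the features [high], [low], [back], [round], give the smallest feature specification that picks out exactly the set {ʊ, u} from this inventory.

/ʊ, u/ are all [+high], [+back], [+round], and no other segment in the inventory matches all three values. Dropping any one of them over-generates: [+back, +round] alone would also admit /ɔ/; [+high, +round] alone would also admit /ʏ/; [+high, +back] alone would also admit /ɯ/. No other combination of two listed features picks out exactly this set either, so fewer than three features will not do.

[+high, +back, +round]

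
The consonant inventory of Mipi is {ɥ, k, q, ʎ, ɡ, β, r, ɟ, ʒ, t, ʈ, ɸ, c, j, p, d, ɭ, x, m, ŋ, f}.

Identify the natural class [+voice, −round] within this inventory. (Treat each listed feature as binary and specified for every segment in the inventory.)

ʎ, ɡ, β, r, ɟ, ʒ, j, d, ɭ, m, ŋ

First, the [+voice] segments are /ɥ, ʎ, ɡ, β, r, ɟ, ʒ, j, d, ɭ, m, ŋ/.
Intersecting with [−round] leaves /ʎ, ɡ, β, r, ɟ, ʒ, j, d, ɭ, m, ŋ/.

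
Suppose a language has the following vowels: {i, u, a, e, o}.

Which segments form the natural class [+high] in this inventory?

The [+high] segments here are /i, u/; the remaining /a, e, o/ are [-high].

i, u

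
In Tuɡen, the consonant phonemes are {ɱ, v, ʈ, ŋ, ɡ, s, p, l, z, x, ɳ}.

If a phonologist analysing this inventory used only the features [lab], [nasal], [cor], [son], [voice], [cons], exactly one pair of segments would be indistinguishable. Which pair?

ʈ, s

/ʈ/ (voiceless retroflex stop) and /s/ (voiceless alveolar fricative) are both [-labial], [-nasal], [+coronal], [-sonorant], [-voice], [+consonantal], so none of the listed features separates them. (They do differ in [continuant], [strident] and [anterior], which are not among the given features.) Every other pair in the inventory differs on at least one listed feature.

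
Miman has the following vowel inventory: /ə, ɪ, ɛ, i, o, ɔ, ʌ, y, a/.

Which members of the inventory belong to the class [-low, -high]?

Eliminate segments failing any feature: /ɪ, i, y/ are [+high]; /a/ is [+low]. The remaining /ə, ɛ, o, ɔ, ʌ/ satisfy [-low], [-high].

ə, ɛ, o, ɔ, ʌ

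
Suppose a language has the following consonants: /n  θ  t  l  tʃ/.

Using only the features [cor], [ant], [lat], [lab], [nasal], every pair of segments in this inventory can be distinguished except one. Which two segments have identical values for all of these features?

Both /t/ and /θ/ are [+coronal], [+anterior], [−lateral], [−labial], [−nasal]. Since the list omits [continuant] and [distributed] — which do distinguish the voiceless alveolar stop from the voiceless dental fricative — this pair collapses; all other pairs remain distinct.

t, θ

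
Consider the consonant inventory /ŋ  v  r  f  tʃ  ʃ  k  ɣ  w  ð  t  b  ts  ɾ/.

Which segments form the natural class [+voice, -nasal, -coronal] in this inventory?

Among the inventory, the [+voice] segments are /ŋ, v, r, ɣ, w, ð, b, ɾ/.
Within that set, [-nasal] gives /v, r, ɣ, w, ð, b, ɾ/.
Among these, [-coronal] leaves /v, ɣ, w, b/.

v, ɣ, w, b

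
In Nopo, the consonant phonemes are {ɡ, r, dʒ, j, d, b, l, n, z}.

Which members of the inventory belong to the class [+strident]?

dʒ, z

The [+strident] segments here are /dʒ, z/; the remaining /ɡ, r, j, d, b, l, n/ are [-strident].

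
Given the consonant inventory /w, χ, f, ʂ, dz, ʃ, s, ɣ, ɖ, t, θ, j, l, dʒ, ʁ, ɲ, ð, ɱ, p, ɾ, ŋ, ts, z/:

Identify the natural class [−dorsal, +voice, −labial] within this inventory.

dz, ɖ, l, dʒ, ð, ɾ, z

The [−dorsal] segments are /f, ʂ, dz, ʃ, s, ɖ, t, θ, l, dʒ, ð, ɱ, p, ɾ, ts, z/.
Then [+voice] gives /dz, ɖ, l, dʒ, ð, ɱ, ɾ, z/.
Within that set, [−labial] leaves /dz, ɖ, l, dʒ, ð, ɾ, z/.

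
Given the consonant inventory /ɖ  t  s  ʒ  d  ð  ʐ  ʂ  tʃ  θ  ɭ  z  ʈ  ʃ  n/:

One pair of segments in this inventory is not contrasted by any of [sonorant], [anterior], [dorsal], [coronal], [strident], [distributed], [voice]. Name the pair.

ʃ, tʃ

On the given features, /ʃ/ and /tʃ/ have an identical profile: [−sonorant], [−anterior], [−dorsal], [+coronal], [+strident], [+distributed], [−voice]. No other two segments in the inventory coincide on all 7 features. (They do differ in [continuant], which is not among the given features.)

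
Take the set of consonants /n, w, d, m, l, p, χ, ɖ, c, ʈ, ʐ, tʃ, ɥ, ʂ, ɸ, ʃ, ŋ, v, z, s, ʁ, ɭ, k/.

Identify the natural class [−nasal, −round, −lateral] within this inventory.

d, p, χ, ɖ, c, ʈ, ʐ, tʃ, ʂ, ɸ, ʃ, v, z, s, ʁ, k

Eliminate segments failing any feature: /n, m, ŋ/ are [+nasal]; /w, ɥ/ are [+round]; /l, ɭ/ are [+lateral]. The remaining /d, p, χ, ɖ, c, ʈ, ʐ, tʃ, ʂ, ɸ, ʃ, v, z, s, ʁ, k/ satisfy [−nasal], [−round], [−lateral].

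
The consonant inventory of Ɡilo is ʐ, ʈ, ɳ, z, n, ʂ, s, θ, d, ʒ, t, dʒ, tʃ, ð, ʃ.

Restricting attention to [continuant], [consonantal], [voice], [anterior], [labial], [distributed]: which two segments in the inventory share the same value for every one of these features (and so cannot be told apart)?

d, n

On the given features, /d/ and /n/ have an identical profile: [-continuant], [+consonantal], [+voice], [+anterior], [-labial], [-distributed]. No other two segments in the inventory coincide on all 6 features. (They do differ in [sonorant] and [nasal], which are not among the given features.)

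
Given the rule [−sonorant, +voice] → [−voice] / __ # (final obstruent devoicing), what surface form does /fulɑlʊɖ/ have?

[fulɑlʊʈ]

/ɖ/ satisfies [−sonorant, +voice] and sits in __ #. The [−voice] counterpart of the voiced retroflex stop is /ʈ/. Other segments in /fulɑlʊɖ/ either fail the structural description or are not in the environment, so the surface form is [fulɑlʊʈ].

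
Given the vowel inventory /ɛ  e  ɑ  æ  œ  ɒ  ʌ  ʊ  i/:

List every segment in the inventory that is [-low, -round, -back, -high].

ɛ, e

Eliminate segments failing any feature: /ɑ, æ, ɒ/ are [+low]; /œ, ʊ/ are [+round]; /ʌ/ is [+back]; /i/ is [+high]. The remaining /ɛ, e/ satisfy [-low], [-round], [-back], [-high].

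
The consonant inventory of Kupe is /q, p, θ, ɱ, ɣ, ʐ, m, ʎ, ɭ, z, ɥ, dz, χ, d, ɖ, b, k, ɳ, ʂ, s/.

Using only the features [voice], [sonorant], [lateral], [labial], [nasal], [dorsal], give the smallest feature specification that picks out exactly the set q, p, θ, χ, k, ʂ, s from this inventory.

/q, p, θ, χ, k, ʂ, s/ are exactly the [−voice] segments in the inventory, so a single feature suffices.

[−voice]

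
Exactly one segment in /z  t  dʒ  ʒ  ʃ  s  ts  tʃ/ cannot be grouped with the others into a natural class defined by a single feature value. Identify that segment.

t

/ʃ, z, tʃ, s, ts, ʒ, dʒ/ are all [+strident], but /t/ (voiceless alveolar stop) is [−strident]. No other single segment can be removed to leave a set sharing one feature value that the removed segment lacks, so /t/ is the odd one out.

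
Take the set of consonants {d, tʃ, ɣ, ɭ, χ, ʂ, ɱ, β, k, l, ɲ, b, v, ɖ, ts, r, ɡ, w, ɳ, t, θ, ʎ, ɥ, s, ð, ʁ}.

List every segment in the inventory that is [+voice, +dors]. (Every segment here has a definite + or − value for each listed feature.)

ɣ, ɲ, ɡ, w, ʎ, ɥ, ʁ

First, the [+voice] segments are /d, ɣ, ɭ, ɱ, β, l, ɲ, b, v, ɖ, r, ɡ, w, ɳ, ʎ, ɥ, ð, ʁ/.
Of those, [+dorsal] leaves /ɣ, ɲ, ɡ, w, ʎ, ɥ, ʁ/.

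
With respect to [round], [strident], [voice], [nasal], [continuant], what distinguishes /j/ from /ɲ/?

[nasal], [continuant]

The two segments share [−round], [−strident], [+voice]. The only features from the list on which they differ: /j/ is [−nasal] while /ɲ/ is [+nasal]; /j/ is [+continuant] while /ɲ/ is [−continuant].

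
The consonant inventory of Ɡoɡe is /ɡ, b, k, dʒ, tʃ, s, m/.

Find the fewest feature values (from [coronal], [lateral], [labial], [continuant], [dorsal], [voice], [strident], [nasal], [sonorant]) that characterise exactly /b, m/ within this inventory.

Every target segment is [+labial] and no other inventory member is, so one feature is enough.

[+labial]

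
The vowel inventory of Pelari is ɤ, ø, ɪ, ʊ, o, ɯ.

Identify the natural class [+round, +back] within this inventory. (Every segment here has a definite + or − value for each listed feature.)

First, the [+round] segments are /ø, ʊ, o/.
Intersecting with [+back] leaves /ʊ, o/.

ʊ, o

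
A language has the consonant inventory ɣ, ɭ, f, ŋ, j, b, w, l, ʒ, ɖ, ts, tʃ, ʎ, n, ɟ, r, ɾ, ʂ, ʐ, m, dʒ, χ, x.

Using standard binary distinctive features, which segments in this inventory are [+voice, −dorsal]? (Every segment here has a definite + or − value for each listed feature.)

ɭ, b, l, ʒ, ɖ, n, r, ɾ, ʐ, m, dʒ

The [+voice] segments are /ɣ, ɭ, ŋ, j, b, w, l, ʒ, ɖ, ʎ, n, ɟ, r, ɾ, ʐ, m, dʒ/.
Of those, [−dorsal] leaves /ɭ, b, l, ʒ, ɖ, n, r, ɾ, ʐ, m, dʒ/.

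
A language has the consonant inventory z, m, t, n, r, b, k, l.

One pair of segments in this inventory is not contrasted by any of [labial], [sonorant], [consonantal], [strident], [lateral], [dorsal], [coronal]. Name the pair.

/n/ (alveolar nasal) and /r/ (alveolar trill) are both [-labial], [+sonorant], [+consonantal], [-strident], [-lateral], [-dorsal], [+coronal], so none of the listed features separates them. (They do differ in [nasal] and [continuant], which are not among the given features.) Every other pair in the inventory differs on at least one listed feature.

n, r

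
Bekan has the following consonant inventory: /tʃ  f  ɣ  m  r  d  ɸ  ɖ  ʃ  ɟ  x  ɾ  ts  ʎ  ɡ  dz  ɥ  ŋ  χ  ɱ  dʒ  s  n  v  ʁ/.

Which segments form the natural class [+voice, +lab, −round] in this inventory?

Among the inventory, the [+voice] segments are /ɣ, m, r, d, ɖ, ɟ, ɾ, ʎ, ɡ, dz, ɥ, ŋ, ɱ, dʒ, n, v, ʁ/.
Within that set, [+labial] gives /m, ɥ, ɱ, v/.
Of those, [−round] leaves /m, ɱ, v/.

m, ɱ, v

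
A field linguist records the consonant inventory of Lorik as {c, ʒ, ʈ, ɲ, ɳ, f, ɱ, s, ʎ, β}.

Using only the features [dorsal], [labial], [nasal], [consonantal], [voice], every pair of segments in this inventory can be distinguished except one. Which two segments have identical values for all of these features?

ʈ, s

On the given features, /ʈ/ and /s/ have an identical profile: [−dorsal], [−labial], [−nasal], [+consonantal], [−voice]. No other two segments in the inventory coincide on all 5 features. (They do differ in [continuant], [strident] and [anterior], which are not among the given features.)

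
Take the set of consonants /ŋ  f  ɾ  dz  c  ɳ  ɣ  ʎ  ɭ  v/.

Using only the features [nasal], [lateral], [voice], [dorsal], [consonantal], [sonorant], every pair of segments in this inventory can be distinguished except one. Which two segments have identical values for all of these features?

/dz/ (voiced alveolar affricate) and /v/ (voiced labiodental fricative) are both [-nasal], [-lateral], [+voice], [-dorsal], [+consonantal], [-sonorant], so none of the listed features separates them. (They do differ in [continuant], [labial] and [coronal], which are not among the given features.) Every other pair in the inventory differs on at least one listed feature.

dz, v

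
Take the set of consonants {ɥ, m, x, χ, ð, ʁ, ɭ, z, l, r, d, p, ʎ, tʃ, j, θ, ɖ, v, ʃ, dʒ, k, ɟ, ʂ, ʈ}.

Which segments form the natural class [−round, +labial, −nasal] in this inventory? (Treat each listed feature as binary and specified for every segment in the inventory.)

The [−round] segments are /m, x, χ, ð, ʁ, ɭ, z, l, r, d, p, ʎ, tʃ, j, θ, ɖ, v, ʃ, dʒ, k, ɟ, ʂ, ʈ/.
Then [+labial] gives /m, p, v/.
Among these, [−nasal] leaves /p, v/.

p, v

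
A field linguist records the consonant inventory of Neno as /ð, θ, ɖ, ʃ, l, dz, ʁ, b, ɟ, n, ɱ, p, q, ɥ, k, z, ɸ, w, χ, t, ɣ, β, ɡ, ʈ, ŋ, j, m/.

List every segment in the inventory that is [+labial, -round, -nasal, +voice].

Eliminate segments failing any feature: /ð, θ, ɖ, ʃ, l, dz, ʁ, ɟ, n, q, k, z, χ, t, ɣ, ɡ, ʈ, ŋ, j/ are [-labial]; /ɱ, m/ are [+nasal]; /p, ɸ/ are [-voice]; /ɥ, w/ are [+round]. The remaining /b, β/ satisfy [+labial], [-round], [-nasal], [+voice].

b, β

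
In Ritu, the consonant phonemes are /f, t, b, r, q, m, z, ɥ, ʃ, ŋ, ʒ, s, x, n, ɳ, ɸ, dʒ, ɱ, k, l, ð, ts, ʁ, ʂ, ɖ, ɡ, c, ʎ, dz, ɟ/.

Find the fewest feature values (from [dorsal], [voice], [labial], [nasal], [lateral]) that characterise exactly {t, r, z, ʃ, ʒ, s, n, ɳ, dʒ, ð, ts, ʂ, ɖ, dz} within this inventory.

[−lateral, −labial, −dorsal]

Every target segment is [−lateral], [−labial], [−dorsal]; each remaining inventory member fails at least one of these. Each conjunct is needed — [−labial, −dorsal] alone would also admit /l/; [−lateral, −dorsal] alone would also admit /f, b, m, ɸ, …/; [−lateral, −labial] alone would also admit /q, ŋ, x, k, …/ — and no other combination of two listed features has exactly this extension, so three is the minimum.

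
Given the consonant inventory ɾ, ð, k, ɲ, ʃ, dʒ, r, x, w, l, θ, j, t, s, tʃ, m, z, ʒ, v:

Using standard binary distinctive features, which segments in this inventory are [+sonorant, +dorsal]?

ɲ, w, j

The [+sonorant] segments are /ɾ, ɲ, r, w, l, j, m/.
Intersecting with [+dorsal] leaves /ɲ, w, j/.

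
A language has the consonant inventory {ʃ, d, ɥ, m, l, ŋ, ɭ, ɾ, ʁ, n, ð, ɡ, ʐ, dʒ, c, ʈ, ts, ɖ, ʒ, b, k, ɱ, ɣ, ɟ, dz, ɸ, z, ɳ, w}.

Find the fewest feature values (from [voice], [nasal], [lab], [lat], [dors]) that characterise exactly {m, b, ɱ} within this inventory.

[+voice, +lab, −dors]

The class [+voice], [+labial], [−dorsal] has exactly /m, b, ɱ/ as its extension in this inventory. No smaller conjunction from the listed features achieves this: [+labial, −dorsal] alone would also admit /ɸ/; [+voice, −dorsal] alone would also admit /d, l, ɭ, ɾ, …/; [+voice, +labial] alone would also admit /ɥ, w/; and checking the remaining two-feature bundles turns up none with this extension.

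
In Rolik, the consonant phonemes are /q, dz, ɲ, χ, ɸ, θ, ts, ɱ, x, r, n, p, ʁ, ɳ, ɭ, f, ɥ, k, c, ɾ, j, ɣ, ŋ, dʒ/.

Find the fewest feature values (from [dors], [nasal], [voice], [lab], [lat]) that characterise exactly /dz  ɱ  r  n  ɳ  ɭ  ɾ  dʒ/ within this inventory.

/dz, ɱ, r, n, ɳ, ɭ, ɾ, dʒ/ are all [+voice], [-dorsal], and no other segment in the inventory matches both values. Dropping any one of them over-generates: [-dorsal] alone would also admit /ɸ, θ, ts, p, …/; [+voice] alone would also admit /ɲ, ʁ, ɥ, j, …/. No other single listed feature picks out exactly this set either, so fewer than two features will not do.

[+voice, -dors]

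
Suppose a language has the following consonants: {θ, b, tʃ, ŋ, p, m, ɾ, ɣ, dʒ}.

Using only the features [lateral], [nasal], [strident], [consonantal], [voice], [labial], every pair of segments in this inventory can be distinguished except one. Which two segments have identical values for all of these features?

ɾ, ɣ

On the given features, /ɾ/ and /ɣ/ have an identical profile: [−lateral], [−nasal], [−strident], [+consonantal], [+voice], [−labial]. No other two segments in the inventory coincide on all 6 features. (They do differ in [sonorant], [coronal] and [dorsal], which are not among the given features.)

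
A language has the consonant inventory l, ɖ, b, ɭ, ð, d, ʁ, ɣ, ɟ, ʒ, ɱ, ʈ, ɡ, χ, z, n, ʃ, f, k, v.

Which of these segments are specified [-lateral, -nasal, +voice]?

ɖ, b, ð, d, ʁ, ɣ, ɟ, ʒ, ɡ, z, v

Checking each segment against [-lateral], [-nasal], [+voice]: /ɖ/ (voiced retroflex stop), /b/ (voiced bilabial stop), /ð/ (voiced dental fricative), /d/ (voiced alveolar stop), /ʁ/ (voiced uvular fricative), /ɣ/ (voiced velar fricative), among others, satisfy every feature; every other segment in the inventory fails at least one.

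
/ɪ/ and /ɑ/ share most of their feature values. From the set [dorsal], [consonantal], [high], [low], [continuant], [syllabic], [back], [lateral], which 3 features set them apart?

The two segments share [+dorsal], [-consonantal], [+continuant], [+syllabic], [-lateral]. The only features from the list on which they differ: /ɪ/ is [+high] while /ɑ/ is [-high]; /ɪ/ is [-low] while /ɑ/ is [+low]; /ɪ/ is [-back] while /ɑ/ is [+back].

[high], [low], [back]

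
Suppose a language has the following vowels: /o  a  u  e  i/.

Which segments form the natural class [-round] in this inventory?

The [-round] segments here are /a, e, i/; the remaining /o, u/ are [+round].

a, e, i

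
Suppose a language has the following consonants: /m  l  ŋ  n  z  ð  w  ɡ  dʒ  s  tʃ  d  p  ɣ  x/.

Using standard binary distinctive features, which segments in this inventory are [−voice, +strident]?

s, tʃ

Eliminate segments failing any feature: /m, l, ŋ, n, z, ð, w, ɡ, dʒ, d, ɣ/ are [+voice]; /p, x/ are [−strident]. The remaining /s, tʃ/ satisfy [−voice], [+strident].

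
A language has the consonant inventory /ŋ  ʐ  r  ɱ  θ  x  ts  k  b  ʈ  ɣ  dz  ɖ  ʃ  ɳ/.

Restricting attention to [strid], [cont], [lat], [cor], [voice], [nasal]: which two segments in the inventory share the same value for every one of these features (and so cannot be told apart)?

/ɱ/ (labiodental nasal) and /ŋ/ (velar nasal) are both [−strident], [−continuant], [−lateral], [−coronal], [+voice], [+nasal], so none of the listed features separates them. (They do differ in [labial] and [dorsal], which are not among the given features.) Every other pair in the inventory differs on at least one listed feature.

ɱ, ŋ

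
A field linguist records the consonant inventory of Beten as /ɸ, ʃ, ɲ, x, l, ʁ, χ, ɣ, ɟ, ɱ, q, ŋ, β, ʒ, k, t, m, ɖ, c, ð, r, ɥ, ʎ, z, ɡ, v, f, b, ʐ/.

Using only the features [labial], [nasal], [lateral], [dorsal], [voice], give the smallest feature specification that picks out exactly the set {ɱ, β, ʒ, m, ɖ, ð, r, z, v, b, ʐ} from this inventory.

[+voice, −lateral, −dorsal]

Every target segment is [+voice], [−lateral], [−dorsal]; each remaining inventory member fails at least one of these. Each conjunct is needed — [−lateral, −dorsal] alone would also admit /ɸ, ʃ, t, f/; [+voice, −dorsal] alone would also admit /l/; [+voice, −lateral] alone would also admit /ɲ, ʁ, ɣ, ɟ, …/ — and no other combination of two listed features has exactly this extension, so three is the minimum.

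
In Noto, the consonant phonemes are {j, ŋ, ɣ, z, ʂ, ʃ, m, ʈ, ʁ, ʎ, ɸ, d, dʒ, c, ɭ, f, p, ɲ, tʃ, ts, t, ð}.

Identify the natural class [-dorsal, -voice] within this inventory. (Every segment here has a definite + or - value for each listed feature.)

Eliminate segments failing any feature: /j, ŋ, ɣ, ʁ, ʎ, c, ɲ/ are [+dorsal]; /z, m, d, dʒ, ɭ, ð/ are [+voice]. The remaining /ʂ, ʃ, ʈ, ɸ, f, p, tʃ, ts, t/ satisfy [-dorsal], [-voice].

ʂ, ʃ, ʈ, ɸ, f, p, tʃ, ts, t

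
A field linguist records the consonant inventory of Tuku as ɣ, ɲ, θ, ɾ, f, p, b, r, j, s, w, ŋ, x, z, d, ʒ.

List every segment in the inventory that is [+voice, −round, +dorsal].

ɣ, ɲ, j, ŋ

Eliminate segments failing any feature: /θ, f, p, s, x/ are [−voice]; /ɾ, b, r, z, d, ʒ/ are [−dorsal]; /w/ is [+round]. The remaining /ɣ, ɲ, j, ŋ/ satisfy [+voice], [−round], [+dorsal].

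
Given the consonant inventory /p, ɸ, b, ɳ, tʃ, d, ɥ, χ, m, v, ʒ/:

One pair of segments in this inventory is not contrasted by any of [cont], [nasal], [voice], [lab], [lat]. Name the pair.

On the given features, /ɥ/ and /v/ have an identical profile: [+continuant], [-nasal], [+voice], [+labial], [-lateral]. No other two segments in the inventory coincide on all 5 features. (They do differ in [sonorant], [round] and [dorsal], which are not among the given features.)

ɥ, v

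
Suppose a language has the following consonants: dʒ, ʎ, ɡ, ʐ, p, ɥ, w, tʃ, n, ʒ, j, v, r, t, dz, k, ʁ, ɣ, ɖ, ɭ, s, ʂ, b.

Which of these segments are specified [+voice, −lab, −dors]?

Eliminate segments failing any feature: /ʎ, ɡ, j, ʁ, ɣ/ are [+dorsal]; /p, tʃ, t, k, s, ʂ/ are [−voice]; /ɥ, w, v, b/ are [+labial]. The remaining /dʒ, ʐ, n, ʒ, r, dz, ɖ, ɭ/ satisfy [+voice], [−labial], [−dorsal].

dʒ, ʐ, n, ʒ, r, dz, ɖ, ɭ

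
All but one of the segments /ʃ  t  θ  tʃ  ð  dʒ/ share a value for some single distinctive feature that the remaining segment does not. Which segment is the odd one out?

[distributed] groups all but one: /θ, dʒ, tʃ, ð, ʃ/ share [+distributed] while /t/ (voiceless alveolar stop) alone is [-distributed]. Removing any other segment would not leave a single-feature class that excludes it.

t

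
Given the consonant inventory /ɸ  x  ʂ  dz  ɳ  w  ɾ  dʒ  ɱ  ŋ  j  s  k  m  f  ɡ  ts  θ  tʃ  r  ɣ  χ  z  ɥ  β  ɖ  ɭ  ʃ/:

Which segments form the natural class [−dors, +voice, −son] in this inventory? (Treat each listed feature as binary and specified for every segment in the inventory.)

dz, dʒ, z, β, ɖ

First, the [−dorsal] segments are /ɸ, ʂ, dz, ɳ, ɾ, dʒ, ɱ, s, m, f, ts, θ, tʃ, r, z, β, ɖ, ɭ, ʃ/.
Then [+voice] gives /dz, ɳ, ɾ, dʒ, ɱ, m, r, z, β, ɖ, ɭ/.
Within that set, [−sonorant] leaves /dz, dʒ, z, β, ɖ/.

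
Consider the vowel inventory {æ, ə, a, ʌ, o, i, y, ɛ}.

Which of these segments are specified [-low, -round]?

ə, ʌ, i, ɛ

Checking each segment against [-low], [-round]: /ə/ (mid central vowel (schwa)), /ʌ/ (mid back unrounded lax vowel), /i/ (high front unrounded tense vowel), /ɛ/ (mid front unrounded lax vowel) satisfy every feature; every other segment in the inventory fails at least one.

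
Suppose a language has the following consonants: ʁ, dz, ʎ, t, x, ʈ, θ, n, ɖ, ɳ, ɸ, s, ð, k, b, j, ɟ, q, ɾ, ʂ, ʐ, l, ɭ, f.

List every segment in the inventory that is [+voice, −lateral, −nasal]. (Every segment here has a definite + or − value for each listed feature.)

Eliminate segments failing any feature: /ʎ, l, ɭ/ are [+lateral]; /t, x, ʈ, θ, ɸ, s, k, q, ʂ, f/ are [−voice]; /n, ɳ/ are [+nasal]. The remaining /ʁ, dz, ɖ, ð, b, j, ɟ, ɾ, ʐ/ satisfy [+voice], [−lateral], [−nasal].

ʁ, dz, ɖ, ð, b, j, ɟ, ɾ, ʐ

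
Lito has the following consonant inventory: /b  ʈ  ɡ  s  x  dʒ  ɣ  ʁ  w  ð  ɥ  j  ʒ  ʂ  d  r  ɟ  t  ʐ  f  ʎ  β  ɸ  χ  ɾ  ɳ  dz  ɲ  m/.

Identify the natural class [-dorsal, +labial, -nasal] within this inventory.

Checking each segment against [-dorsal], [+labial], [-nasal]: /b/ (voiced bilabial stop), /f/ (voiceless labiodental fricative), /β/ (voiced bilabial fricative), /ɸ/ (voiceless bilabial fricative) satisfy every feature; every other segment in the inventory fails at least one.

b, f, β, ɸ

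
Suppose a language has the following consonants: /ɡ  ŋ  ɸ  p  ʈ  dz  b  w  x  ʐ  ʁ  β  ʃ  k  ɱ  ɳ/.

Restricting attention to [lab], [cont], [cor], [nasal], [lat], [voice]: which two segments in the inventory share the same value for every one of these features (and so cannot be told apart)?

On the given features, /β/ and /w/ have an identical profile: [+labial], [+continuant], [−coronal], [−nasal], [−lateral], [+voice]. No other two segments in the inventory coincide on all 6 features. (They do differ in [sonorant], [round] and [dorsal], which are not among the given features.)

β, w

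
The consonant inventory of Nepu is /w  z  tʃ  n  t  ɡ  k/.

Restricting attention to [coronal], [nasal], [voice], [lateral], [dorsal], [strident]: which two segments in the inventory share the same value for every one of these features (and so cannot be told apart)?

Both /ɡ/ and /w/ are [−coronal], [−nasal], [+voice], [−lateral], [+dorsal], [−strident]. Since the list omits [sonorant], [continuant], [labial] and [round] — which do distinguish the voiced velar stop from the labial-velar glide — this pair collapses; all other pairs remain distinct.

ɡ, w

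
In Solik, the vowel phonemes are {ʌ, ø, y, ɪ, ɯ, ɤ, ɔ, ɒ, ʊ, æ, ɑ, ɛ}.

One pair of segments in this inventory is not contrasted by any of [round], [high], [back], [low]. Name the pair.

/ɤ/ (mid back unrounded tense vowel) and /ʌ/ (mid back unrounded lax vowel) are both [−round], [−high], [+back], [−low], so none of the listed features separates them. (They do differ in [tense], which is not among the given features.) Every other pair in the inventory differs on at least one listed feature.

ɤ, ʌ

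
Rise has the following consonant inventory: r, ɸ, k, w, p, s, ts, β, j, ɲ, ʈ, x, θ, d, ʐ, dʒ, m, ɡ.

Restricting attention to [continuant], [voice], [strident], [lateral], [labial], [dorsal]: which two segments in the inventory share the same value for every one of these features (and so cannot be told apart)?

Both /ɡ/ and /ɲ/ are [-continuant], [+voice], [-strident], [-lateral], [-labial], [+dorsal]. Since the list omits [sonorant], [nasal] and [back] — which do distinguish the voiced velar stop from the palatal nasal — this pair collapses; all other pairs remain distinct.

ɡ, ɲ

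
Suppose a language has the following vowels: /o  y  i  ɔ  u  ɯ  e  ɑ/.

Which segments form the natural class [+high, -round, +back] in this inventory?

ɯ

Eliminate segments failing any feature: /o, ɔ, e, ɑ/ are [-high]; /y, u/ are [+round]; /i/ is [-back]. The remaining /ɯ/ satisfy [+high], [-round], [+back].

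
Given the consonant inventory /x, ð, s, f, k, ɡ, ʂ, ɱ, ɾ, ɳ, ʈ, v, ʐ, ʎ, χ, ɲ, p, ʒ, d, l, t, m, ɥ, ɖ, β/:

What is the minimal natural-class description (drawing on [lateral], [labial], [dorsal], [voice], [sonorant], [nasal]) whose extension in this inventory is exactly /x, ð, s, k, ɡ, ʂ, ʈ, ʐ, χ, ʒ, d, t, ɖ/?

[−sonorant, −labial]

Every target segment is [−sonorant], [−labial]; each remaining inventory member fails at least one of these. Each conjunct is needed — [−labial] alone would also admit /ɾ, ɳ, ʎ, ɲ, …/; [−sonorant] alone would also admit /f, v, p, β/ — and no other single listed feature has exactly this extension, so two is the minimum.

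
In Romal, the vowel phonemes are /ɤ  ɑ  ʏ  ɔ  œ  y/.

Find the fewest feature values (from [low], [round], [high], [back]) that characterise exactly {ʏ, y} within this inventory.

[+high]

Every target segment is [+high] and no other inventory member is, so one feature is enough.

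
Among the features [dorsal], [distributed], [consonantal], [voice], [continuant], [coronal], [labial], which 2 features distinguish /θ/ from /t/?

[continuant], [distributed]

/θ/ (voiceless dental fricative) and /t/ (voiceless alveolar stop) agree on [−dorsal], [+consonantal], [−voice], [+coronal], [−labial]. They differ on [continuant] (/θ/ [+], /t/ [−]), [distributed] (/θ/ [+], /t/ [−]).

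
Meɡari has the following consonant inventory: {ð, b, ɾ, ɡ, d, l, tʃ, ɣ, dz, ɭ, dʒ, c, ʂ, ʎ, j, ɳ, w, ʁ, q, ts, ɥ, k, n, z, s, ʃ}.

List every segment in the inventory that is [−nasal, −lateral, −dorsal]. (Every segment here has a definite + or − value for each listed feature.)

Among the inventory, the [−nasal] segments are /ð, b, ɾ, ɡ, d, l, tʃ, ɣ, dz, ɭ, dʒ, c, ʂ, ʎ, j, w, ʁ, q, ts, ɥ, k, z, s, ʃ/.
Then [−lateral] gives /ð, b, ɾ, ɡ, d, tʃ, ɣ, dz, dʒ, c, ʂ, j, w, ʁ, q, ts, ɥ, k, z, s, ʃ/.
Among these, [−dorsal] leaves /ð, b, ɾ, d, tʃ, dz, dʒ, ʂ, ts, z, s, ʃ/.

ð, b, ɾ, d, tʃ, dz, dʒ, ʂ, ts, z, s, ʃ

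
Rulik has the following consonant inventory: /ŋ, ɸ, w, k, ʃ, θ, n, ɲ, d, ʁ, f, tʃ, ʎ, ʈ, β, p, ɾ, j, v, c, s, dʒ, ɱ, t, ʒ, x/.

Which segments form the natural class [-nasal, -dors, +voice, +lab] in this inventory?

Checking each segment against [-nasal], [-dorsal], [+voice], [+labial]: /β/ (voiced bilabial fricative), /v/ (voiced labiodental fricative) satisfy every feature; every other segment in the inventory fails at least one.

β, v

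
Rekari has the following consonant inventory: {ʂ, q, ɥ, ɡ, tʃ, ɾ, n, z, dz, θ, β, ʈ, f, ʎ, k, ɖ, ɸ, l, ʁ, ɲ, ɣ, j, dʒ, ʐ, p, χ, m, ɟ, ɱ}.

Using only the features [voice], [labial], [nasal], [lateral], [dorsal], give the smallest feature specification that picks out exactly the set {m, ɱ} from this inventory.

/m, ɱ/ are all [+nasal], [+labial], and no other segment in the inventory matches both values. Dropping any one of them over-generates: [+labial] alone would also admit /ɥ, β, f, ɸ, …/; [+nasal] alone would also admit /n, ɲ/. No other single listed feature picks out exactly this set either, so fewer than two features will not do.

[+nasal, +labial]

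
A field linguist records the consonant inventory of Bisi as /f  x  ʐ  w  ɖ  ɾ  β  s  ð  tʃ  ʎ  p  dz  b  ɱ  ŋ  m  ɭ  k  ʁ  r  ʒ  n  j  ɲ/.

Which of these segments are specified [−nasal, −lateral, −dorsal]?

Eliminate segments failing any feature: /x, w, k, ʁ, j/ are [+dorsal]; /ʎ, ɭ/ are [+lateral]; /ɱ, ŋ, m, n, ɲ/ are [+nasal]. The remaining /f, ʐ, ɖ, ɾ, β, s, ð, tʃ, p, dz, b, r, ʒ/ satisfy [−nasal], [−lateral], [−dorsal].

f, ʐ, ɖ, ɾ, β, s, ð, tʃ, p, dz, b, r, ʒ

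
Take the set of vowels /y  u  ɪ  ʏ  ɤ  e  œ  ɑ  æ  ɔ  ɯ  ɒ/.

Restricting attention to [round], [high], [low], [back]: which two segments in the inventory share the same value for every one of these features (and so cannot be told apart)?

On the given features, /ʏ/ and /y/ have an identical profile: [+round], [+high], [−low], [−back]. No other two segments in the inventory coincide on all 4 features. (They do differ in [tense], which is not among the given features.)

ʏ, y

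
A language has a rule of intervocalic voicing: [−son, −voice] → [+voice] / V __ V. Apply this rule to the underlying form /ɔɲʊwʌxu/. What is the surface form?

[ɔɲʊwʌɣu]

The only segment in the rule's environment that also matches [−son, −voice] is /x/. Applying [+voice] turns the voiceless velar fricative into /ɣ/ (voiced velar fricative), giving [ɔɲʊwʌɣu].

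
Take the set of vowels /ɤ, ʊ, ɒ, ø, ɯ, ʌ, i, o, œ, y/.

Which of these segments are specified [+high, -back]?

i, y

Among the inventory, the [+high] segments are /ʊ, ɯ, i, y/.
Of those, [-back] leaves /i, y/.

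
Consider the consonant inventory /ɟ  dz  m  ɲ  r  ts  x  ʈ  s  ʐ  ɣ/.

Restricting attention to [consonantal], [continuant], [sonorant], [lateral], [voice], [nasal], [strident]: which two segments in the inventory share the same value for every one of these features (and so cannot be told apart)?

ɲ, m

Both /ɲ/ and /m/ are [+consonantal], [−continuant], [+sonorant], [−lateral], [+voice], [+nasal], [−strident]. Since the list omits [labial] and [dorsal] — which do distinguish the palatal nasal from the bilabial nasal — this pair collapses; all other pairs remain distinct.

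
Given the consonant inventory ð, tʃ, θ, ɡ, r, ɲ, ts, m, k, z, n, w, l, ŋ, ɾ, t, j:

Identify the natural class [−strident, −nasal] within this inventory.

Among the inventory, the [−strident] segments are /ð, θ, ɡ, r, ɲ, m, k, n, w, l, ŋ, ɾ, t, j/.
Of those, [−nasal] leaves /ð, θ, ɡ, r, k, w, l, ɾ, t, j/.

ð, θ, ɡ, r, k, w, l, ɾ, t, j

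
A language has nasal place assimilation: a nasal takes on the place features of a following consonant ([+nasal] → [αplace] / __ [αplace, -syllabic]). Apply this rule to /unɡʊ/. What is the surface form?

[uŋɡʊ]

/n/ sits before the [+dorsal] consonant /ɡ/, so it takes on [+dorsal] and surfaces as /ŋ/. The rest of the form is unaffected: [uŋɡʊ].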